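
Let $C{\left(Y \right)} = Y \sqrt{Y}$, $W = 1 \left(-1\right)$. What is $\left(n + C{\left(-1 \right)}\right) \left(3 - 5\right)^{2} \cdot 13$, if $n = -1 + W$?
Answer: $-104 - 52 i \approx -104.0 - 52.0 i$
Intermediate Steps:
$W = -1$
$C{\left(Y \right)} = Y^{\frac{3}{2}}$
$n = -2$ ($n = -1 - 1 = -2$)
$\left(n + C{\left(-1 \right)}\right) \left(3 - 5\right)^{2} \cdot 13 = \left(-2 + \left(-1\right)^{\frac{3}{2}}\right) \left(3 - 5\right)^{2} \cdot 13 = \left(-2 - i\right) \left(-2\right)^{2} \cdot 13 = \left(-2 - i\right) 4 \cdot 13 = \left(-8 - 4 i\right) 13 = -104 - 52 i$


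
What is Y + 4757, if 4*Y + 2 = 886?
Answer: 4978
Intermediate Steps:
Y = 221 (Y = -1/2 + (1/4)*886 = -1/2 + 443/2 = 221)
Y + 4757 = 221 + 4757 = 4978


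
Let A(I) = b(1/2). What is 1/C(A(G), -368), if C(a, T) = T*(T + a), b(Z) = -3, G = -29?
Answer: 1/136528 ≈ 7.3245e-6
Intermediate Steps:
A(I) = -3
1/C(A(G), -368) = 1/(-368*(-368 - 3)) = 1/(-368*(-371)) = 1/136528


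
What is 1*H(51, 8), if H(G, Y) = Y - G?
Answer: -43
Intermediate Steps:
1*H(51, 8) = 1*(8 - 1*51) = 1*(8 - 51) = 1*(-43) = -43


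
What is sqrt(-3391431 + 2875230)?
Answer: I*sqrt(516201) ≈ 718.47*I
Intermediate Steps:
sqrt(-3391431 + 2875230) = sqrt(-516201) = I*sqrt(516201)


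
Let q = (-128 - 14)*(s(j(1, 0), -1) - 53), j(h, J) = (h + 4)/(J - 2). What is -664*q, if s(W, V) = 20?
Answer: -3111504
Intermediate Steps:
j(h, J) = (4 + h)/(-2 + J)
q = 4686 (q = (-128 - 14)*(20 - 53) = -142*(-33) = 4686)
-664*q = -664*4686 = -3111504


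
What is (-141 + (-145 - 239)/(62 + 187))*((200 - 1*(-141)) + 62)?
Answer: -4767893/83 ≈ -57445.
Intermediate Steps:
(-141 + (-145 - 239)/(62 + 187))*((200 - 1*(-141)) + 62) = (-141 - 384/249)*((200 + 141) + 62) = (-141 - 384*1/249)*(341 + 62) = (-141 - 128/83)*403 = -11831/83*403 = -4767893/83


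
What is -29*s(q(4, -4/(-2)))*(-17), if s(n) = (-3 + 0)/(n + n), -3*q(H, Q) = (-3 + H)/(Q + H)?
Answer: 13311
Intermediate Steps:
q(H, Q) = -(-3 + H)/(3*(H + Q)) (q(H, Q) = -(-3 + H)/(3*(Q + H)) = -(-3 + H)/(3*(H + Q)))
s(n) = -3/(2*n) (s(n) = -3*1/(2*n) = -3/(2*n))
-29*s(q(4, -4/(-2)))*(-17) = -(-87)/(2*((1 - ⅓*4)/(4 - 4/(-2))))*(-17) = -(-87)/(2*((1 - 4/3)/(4 - 4*(-½))))*(-17) = -(-87)/(2*(-⅓/(4 + 2)))*(-17) = -(-87)/(2*(-⅓/6))*(-17) = -(-87)/(2*((⅙)*(-⅓)))*(-17) = -(-87)/(2*(-1/18))*(-17) = -(-87)*(-18)/2*(-17) = -29*27*(-17) = -783*(-17) = 13311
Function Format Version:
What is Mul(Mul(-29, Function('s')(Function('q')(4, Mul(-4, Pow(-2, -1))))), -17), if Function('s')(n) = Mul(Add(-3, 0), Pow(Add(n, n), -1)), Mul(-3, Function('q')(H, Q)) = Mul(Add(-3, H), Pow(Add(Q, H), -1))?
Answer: 13311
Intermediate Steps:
Function('q')(H, Q) = Mul(Rational(-1, 3), Pow(Add(H, Q), -1), Add(-3, H)) (Function('q')(H, Q) = Mul(Rational(-1, 3), Mul(Add(-3, H), Pow(Add(Q, H), -1))) = Mul(Rational(-1, 3), Mul(Add(-3, H), Pow(Add(H, Q), -1))) = Mul(Rational(-1, 3), Mul(Pow(Add(H, Q), -1), Add(-3, H))) = Mul(Rational(-1, 3), Pow(Add(H, Q), -1), Add(-3, H)))
Function('s')(n) = Mul(Rational(-3, 2), Pow(n, -1)) (Function('s')(n) = Mul(-3, Pow(Mul(2, n), -1)) = Mul(-3, Mul(Rational(1, 2), Pow(n, -1))) = Mul(Rational(-3, 2), Pow(n, -1)))
Mul(Mul(-29, Function('s')(Function('q')(4, Mul(-4, Pow(-2, -1))))), -17) = Mul(Mul(-29, Mul(Rational(-3, 2), Pow(Mul(Pow(Add(4, Mul(-4, Pow(-2, -1))), -1), Add(1, Mul(Rational(-1, 3), 4))), -1))), -17) = Mul(Mul(-29, Mul(Rational(-3, 2), Pow(Mul(Pow(Add(4, Mul(-4, Rational(-1, 2))), -1), Add(1, Rational(-4, 3))), -1))), -17) = Mul(Mul(-29, Mul(Rational(-3, 2), Pow(Mul(Pow(Add(4, 2), -1), Rational(-1, 3)), -1))), -17) = Mul(Mul(-29, Mul(Rational(-3, 2), Pow(Mul(Pow(6, -1), Rational(-1, 3)), -1))), -17) = Mul(Mul(-29, Mul(Rational(-3, 2), Pow(Mul(Rational(1, 6), Rational(-1, 3)), -1))), -17) = Mul(Mul(-29, Mul(Rational(-3, 2), Pow(Rational(-1, 18), -1))), -17) = Mul(Mul(-29, Mul(Rational(-3, 2), -18)), -17) = Mul(Mul(-29, 27), -17) = Mul(-783, -17) = 13311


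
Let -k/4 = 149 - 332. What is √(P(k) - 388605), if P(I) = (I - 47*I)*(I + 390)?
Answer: I*√38168589 ≈ 6178.1*I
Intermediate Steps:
k = 732 (k = -4*(149 - 332) = -4*(-183) = 732)
P(I) = -46*I*(390 + I) (P(I) = (-46*I)*(390 + I) = -46*I*(390 + I))
√(P(k) - 388605) = √(-46*732*(390 + 732) - 388605) = √(-46*732*1122 - 388605) = √(-37779984 - 388605) = √(-38168589) = I*√38168589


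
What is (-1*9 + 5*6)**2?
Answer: 441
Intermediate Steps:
(-1*9 + 5*6)**2 = (-9 + 30)**2 = 21**2 = 441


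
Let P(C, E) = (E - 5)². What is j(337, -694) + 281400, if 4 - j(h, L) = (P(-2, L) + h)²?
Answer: -239060086440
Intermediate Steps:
P(C, E) = (-5 + E)²
j(h, L) = 4 - (h + (-5 + L)²)² (j(h, L) = 4 - ((-5 + L)² + h)² = 4 - (h + (-5 + L)²)²)
j(337, -694) + 281400 = (4 - (337 + (-5 - 694)²)²) + 281400 = (4 - (337 + (-699)²)²) + 281400 = (4 - (337 + 488601)²) + 281400 = (4 - 1*488938²) + 281400 = (4 - 1*239060367844) + 281400 = (4 - 239060367844) + 281400 = -239060367840 + 281400 = -239060086440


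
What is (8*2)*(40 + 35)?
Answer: 1200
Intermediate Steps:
(8*2)*(40 + 35) = 16*75 = 1200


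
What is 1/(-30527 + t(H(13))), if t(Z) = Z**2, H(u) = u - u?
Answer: -1/30527 ≈ -3.2758e-5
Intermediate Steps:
H(u) = 0
1/(-30527 + t(H(13))) = 1/(-30527 + 0**2) = 1/(-30527 + 0) = 1/(-30527) = -1/30527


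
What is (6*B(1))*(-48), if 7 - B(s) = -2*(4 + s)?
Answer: -4896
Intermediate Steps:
B(s) = 15 + 2*s (B(s) = 7 - (-2)*(4 + s) = 7 - (-8 - 2*s) = 7 + (8 + 2*s) = 15 + 2*s)
(6*B(1))*(-48) = (6*(15 + 2*1))*(-48) = (6*(15 + 2))*(-48) = (6*17)*(-48) = 102*(-48) = -4896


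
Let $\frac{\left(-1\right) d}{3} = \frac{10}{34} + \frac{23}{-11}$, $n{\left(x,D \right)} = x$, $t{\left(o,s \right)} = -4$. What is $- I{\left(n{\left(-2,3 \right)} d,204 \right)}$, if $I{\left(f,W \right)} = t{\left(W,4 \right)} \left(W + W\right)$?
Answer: $1632$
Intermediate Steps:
$d = \frac{1008}{187}$ ($d = - 3 \left(\frac{10}{34} + \frac{23}{-11}\right) = - 3 \left(10 \cdot \frac{1}{34} + 23 \left(- \frac{1}{11}\right)\right) = - 3 \left(\frac{5}{17} - \frac{23}{11}\right) = \left(-3\right) \left(- \frac{336}{187}\right) = \frac{1008}{187} \approx 5.3904$)
$I{\left(f,W \right)} = - 8 W$ ($I{\left(f,W \right)} = - 4 \left(W + W\right) = - 4 \cdot 2 W = - 8 W$)
$- I{\left(n{\left(-2,3 \right)} d,204 \right)} = - \left(-8\right) 204 = \left(-1\right) \left(-1632\right) = 1632$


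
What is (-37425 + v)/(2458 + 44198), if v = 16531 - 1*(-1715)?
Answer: -2131/5184 ≈ -0.41107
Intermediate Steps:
v = 18246 (v = 16531 + 1715 = 18246)
(-37425 + v)/(2458 + 44198) = (-37425 + 18246)/(2458 + 44198) = -19179/46656 = -19179*1/46656 = -2131/5184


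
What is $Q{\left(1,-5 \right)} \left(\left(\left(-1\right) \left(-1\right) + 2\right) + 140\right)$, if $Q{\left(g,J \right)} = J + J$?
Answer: $-1430$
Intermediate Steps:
$Q{\left(g,J \right)} = 2 J$
$Q{\left(1,-5 \right)} \left(\left(\left(-1\right) \left(-1\right) + 2\right) + 140\right) = 2 \left(-5\right) \left(\left(\left(-1\right) \left(-1\right) + 2\right) + 140\right) = - 10 \left(\left(1 + 2\right) + 140\right) = - 10 \left(3 + 140\right) = \left(-10\right) 143 = -1430$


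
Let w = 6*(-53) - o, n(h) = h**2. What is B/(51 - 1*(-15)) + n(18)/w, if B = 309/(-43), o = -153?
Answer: -9803/4730 ≈ -2.0725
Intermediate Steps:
B = -309/43 (B = 309*(-1/43) = -309/43 ≈ -7.1860)
w = -165 (w = 6*(-53) - 1*(-153) = -318 + 153 = -165)
B/(51 - 1*(-15)) + n(18)/w = -309/(43*(51 - 1*(-15))) + 18**2/(-165) = -309/(43*(51 + 15)) + 324*(-1/165) = -309/43/66 - 108/55 = -309/43*1/66 - 108/55 = -103/946 - 108/55 = -9803/4730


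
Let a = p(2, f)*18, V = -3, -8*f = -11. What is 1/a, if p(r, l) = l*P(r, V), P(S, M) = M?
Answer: -4/297 ≈ -0.013468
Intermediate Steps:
f = 11/8 (f = -⅛*(-11) = 11/8 ≈ 1.3750)
p(r, l) = -3*l (p(r, l) = l*(-3) = -3*l)
a = -297/4 (a = -3*11/8*18 = -33/8*18 = -297/4 ≈ -74.250)
1/a = 1/(-297/4) = -4/297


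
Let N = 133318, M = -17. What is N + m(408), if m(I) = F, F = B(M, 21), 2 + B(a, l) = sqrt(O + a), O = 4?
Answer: 133316 + I*sqrt(13) ≈ 1.3332e+5 + 3.6056*I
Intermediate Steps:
B(a, l) = -2 + sqrt(4 + a)
F = -2 + I*sqrt(13) (F = -2 + sqrt(4 - 17) = -2 + sqrt(-13) = -2 + I*sqrt(13) ≈ -2.0 + 3.6056*I)
m(I) = -2 + I*sqrt(13)
N + m(408) = 133318 + (-2 + I*sqrt(13)) = 133316 + I*sqrt(13)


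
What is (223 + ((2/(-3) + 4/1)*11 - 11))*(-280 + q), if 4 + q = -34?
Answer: -79076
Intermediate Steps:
q = -38 (q = -4 - 34 = -38)
(223 + ((2/(-3) + 4/1)*11 - 11))*(-280 + q) = (223 + ((2/(-3) + 4/1)*11 - 11))*(-280 - 38) = (223 + ((2*(-⅓) + 4*1)*11 - 11))*(-318) = (223 + ((-⅔ + 4)*11 - 11))*(-318) = (223 + ((10/3)*11 - 11))*(-318) = (223 + (110/3 - 11))*(-318) = (223 + 77/3)*(-318) = (746/3)*(-318) = -79076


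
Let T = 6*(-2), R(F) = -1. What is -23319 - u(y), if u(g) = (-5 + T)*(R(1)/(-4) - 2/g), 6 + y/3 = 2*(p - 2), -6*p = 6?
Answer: -839297/36 ≈ -23314.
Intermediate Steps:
p = -1 (p = -⅙*6 = -1)
y = -36 (y = -18 + 3*(2*(-1 - 2)) = -18 + 3*(2*(-3)) = -18 + 3*(-6) = -18 - 18 = -36)
T = -12
u(g) = -17/4 + 34/g (u(g) = (-5 - 12)*(-1/(-4) - 2/g) = -17*(-1*(-¼) - 2/g) = -17*(¼ - 2/g) = -17/4 + 34/g)
-23319 - u(y) = -23319 - (-17/4 + 34/(-36)) = -23319 - (-17/4 + 34*(-1/36)) = -23319 - (-17/4 - 17/18) = -23319 - 1*(-187/36) = -23319 + 187/36 = -839297/36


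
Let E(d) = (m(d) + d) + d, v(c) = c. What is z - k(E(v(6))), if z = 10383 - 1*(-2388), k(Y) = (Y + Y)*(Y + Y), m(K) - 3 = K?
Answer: 11007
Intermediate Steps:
m(K) = 3 + K
E(d) = 3 + 3*d (E(d) = ((3 + d) + d) + d = (3 + 2*d) + d = 3 + 3*d)
k(Y) = 4*Y² (k(Y) = (2*Y)*(2*Y) = 4*Y²)
z = 12771 (z = 10383 + 2388 = 12771)
z - k(E(v(6))) = 12771 - 4*(3 + 3*6)² = 12771 - 4*(3 + 18)² = 12771 - 4*21² = 12771 - 4*441 = 12771 - 1*1764 = 12771 - 1764 = 11007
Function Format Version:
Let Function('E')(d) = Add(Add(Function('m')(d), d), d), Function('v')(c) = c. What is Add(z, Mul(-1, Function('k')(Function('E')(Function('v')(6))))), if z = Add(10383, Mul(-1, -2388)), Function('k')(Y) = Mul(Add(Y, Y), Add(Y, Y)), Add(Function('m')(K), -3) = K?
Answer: 11007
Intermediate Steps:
Function('m')(K) = Add(3, K)
Function('E')(d) = Add(3, Mul(3, d)) (Function('E')(d) = Add(Add(Add(3, d), d), d) = Add(Add(3, Mul(2, d)), d) = Add(3, Mul(3, d)))
Function('k')(Y) = Mul(4, Pow(Y, 2)) (Function('k')(Y) = Mul(Mul(2, Y), Mul(2, Y)) = Mul(4, Pow(Y, 2)))
z = 12771 (z = Add(10383, 2388) = 12771)
Add(z, Mul(-1, Function('k')(Function('E')(Function('v')(6))))) = Add(12771, Mul(-1, Mul(4, Pow(Add(3, Mul(3, 6)), 2)))) = Add(12771, Mul(-1, Mul(4, Pow(Add(3, 18), 2)))) = Add(12771, Mul(-1, Mul(4, Pow(21, 2)))) = Add(12771, Mul(-1, Mul(4, 441))) = Add(12771, Mul(-1, 1764)) = Add(12771, -1764) = 11007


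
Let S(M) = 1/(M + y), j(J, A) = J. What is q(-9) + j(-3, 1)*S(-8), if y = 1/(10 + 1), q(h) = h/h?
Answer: 40/29 ≈ 1.3793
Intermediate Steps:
q(h) = 1
y = 1/11 ≈ 0.090909
S(M) = 1/(1/11 + M) (S(M) = 1/(M + 1/11) = 1/(1/11 + M))
q(-9) + j(-3, 1)*S(-8) = 1 - 33/(1 + 11*(-8)) = 1 - 33/(1 - 88) = 1 - 33/(-87) = 1 - 33*(-1)/87 = 1 - 3*(-11/87) = 1 + 11/29 = 40/29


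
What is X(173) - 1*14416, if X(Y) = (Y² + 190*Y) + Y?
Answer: 48556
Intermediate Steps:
X(Y) = Y² + 191*Y
X(173) - 1*14416 = 173*(191 + 173) - 1*14416 = 173*364 - 14416 = 62972 - 14416 = 48556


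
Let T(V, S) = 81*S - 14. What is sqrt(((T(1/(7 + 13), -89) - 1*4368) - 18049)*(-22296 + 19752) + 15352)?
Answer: 2*sqrt(18854878) ≈ 8684.4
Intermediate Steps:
T(V, S) = -14 + 81*S
sqrt(((T(1/(7 + 13), -89) - 1*4368) - 18049)*(-22296 + 19752) + 15352) = sqrt((((-14 + 81*(-89)) - 1*4368) - 18049)*(-22296 + 19752) + 15352) = sqrt((((-14 - 7209) - 4368) - 18049)*(-2544) + 15352) = sqrt(((-7223 - 4368) - 18049)*(-2544) + 15352) = sqrt((-11591 - 18049)*(-2544) + 15352) = sqrt(-29640*(-2544) + 15352) = sqrt(75404160 + 15352) = sqrt(75419512) = 2*sqrt(18854878)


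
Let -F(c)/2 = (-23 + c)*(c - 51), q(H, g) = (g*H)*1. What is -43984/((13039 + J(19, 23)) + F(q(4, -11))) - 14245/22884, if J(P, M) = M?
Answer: -252814799/1899372 ≈ -133.10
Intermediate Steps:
q(H, g) = H*g (q(H, g) = (H*g)*1 = H*g)
F(c) = -2*(-51 + c)*(-23 + c) (F(c) = -2*(-23 + c)*(c - 51) = -2*(-23 + c)*(-51 + c) = -2*(-51 + c)*(-23 + c))
-43984/((13039 + J(19, 23)) + F(q(4, -11))) - 14245/22884 = -43984/((13039 + 23) + (-2346 - 2*(4*(-11))² + 148*(4*(-11)))) - 14245/22884 = -43984/(13062 + (-2346 - 2*(-44)² + 148*(-44))) - 14245*1/22884 = -43984/(13062 + (-2346 - 2*1936 - 6512)) - 14245/22884 = -43984/(13062 + (-2346 - 3872 - 6512)) - 14245/22884 = -43984/(13062 - 12730) - 14245/22884 = -43984/332 - 14245/22884 = -43984*1/332 - 14245/22884 = -10996/83 - 14245/22884 = -252814799/1899372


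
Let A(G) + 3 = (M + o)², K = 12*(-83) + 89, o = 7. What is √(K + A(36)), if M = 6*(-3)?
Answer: I*√789 ≈ 28.089*I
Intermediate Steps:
M = -18
K = -907 (K = -996 + 89 = -907)
A(G) = 118 (A(G) = -3 + (-18 + 7)² = -3 + (-11)² = -3 + 121 = 118)
√(K + A(36)) = √(-907 + 118) = √(-789) = I*√789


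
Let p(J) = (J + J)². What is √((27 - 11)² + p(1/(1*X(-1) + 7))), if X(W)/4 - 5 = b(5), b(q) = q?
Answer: 2*√141377/47 ≈ 16.000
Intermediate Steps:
X(W) = 40 (X(W) = 20 + 4*5 = 20 + 20 = 40)
p(J) = 4*J² (p(J) = (2*J)² = 4*J²)
√((27 - 11)² + p(1/(1*X(-1) + 7))) = √((27 - 11)² + 4*(1/(1*40 + 7))²) = √(16² + 4*(1/(40 + 7))²) = √(256 + 4*(1/47)²) = √(256 + 4*(1/2209)) = √(256 + 4/2209) = √(565508/2209) = 2*√141377/47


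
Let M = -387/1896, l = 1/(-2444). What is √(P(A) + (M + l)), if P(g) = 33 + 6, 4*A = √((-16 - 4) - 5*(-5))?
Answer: √1446231047638/193076 ≈ 6.2286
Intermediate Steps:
A = √5/4 (A = √((-16 - 4) - 5*(-5))/4 = √(-20 + 25)/4 = √5/4 ≈ 0.55902)
l = -1/2444 ≈ -0.00040917
P(g) = 39
M = -129/632 (M = -387*1/1896 = -129/632 ≈ -0.20411)
√(P(A) + (M + l)) = √(39 + (-129/632 - 1/2444)) = √(39 - 78977/386152) = √(14980951/386152) = √1446231047638/193076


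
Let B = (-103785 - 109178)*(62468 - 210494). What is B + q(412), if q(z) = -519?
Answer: 31524060519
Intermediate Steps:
B = 31524061038 (B = -212963*(-148026) = 31524061038)
B + q(412) = 31524061038 - 519 = 31524060519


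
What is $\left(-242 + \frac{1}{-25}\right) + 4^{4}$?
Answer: $\frac{349}{25} \approx 13.96$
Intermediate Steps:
$\left(-242 + \frac{1}{-25}\right) + 4^{4} = \left(-242 - \frac{1}{25}\right) + 256 = - \frac{6051}{25} + 256 = \frac{349}{25}$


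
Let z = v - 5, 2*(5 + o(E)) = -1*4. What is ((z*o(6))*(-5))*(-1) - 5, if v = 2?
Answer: 100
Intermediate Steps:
o(E) = -7 (o(E) = -5 + (-1*4)/2 = -5 + (½)*(-4) = -5 - 2 = -7)
z = -3 (z = 2 - 5 = -3)
((z*o(6))*(-5))*(-1) - 5 = (-3*(-7)*(-5))*(-1) - 5 = (21*(-5))*(-1) - 5 = -105*(-1) - 5 = 105 - 5 = 100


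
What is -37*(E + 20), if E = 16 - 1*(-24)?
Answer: -2220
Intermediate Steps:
E = 40 (E = 16 + 24 = 40)
-37*(E + 20) = -37*(40 + 20) = -37*60 = -2220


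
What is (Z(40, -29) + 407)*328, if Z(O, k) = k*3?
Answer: 104960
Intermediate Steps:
Z(O, k) = 3*k
(Z(40, -29) + 407)*328 = (3*(-29) + 407)*328 = (-87 + 407)*328 = 320*328 = 104960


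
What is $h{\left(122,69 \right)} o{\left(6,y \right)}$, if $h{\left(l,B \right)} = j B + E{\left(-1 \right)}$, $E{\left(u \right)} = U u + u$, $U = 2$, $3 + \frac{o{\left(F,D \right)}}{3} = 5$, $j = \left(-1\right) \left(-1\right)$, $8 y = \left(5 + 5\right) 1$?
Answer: $396$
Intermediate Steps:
$y = \frac{5}{4}$ ($y = \frac{\left(5 + 5\right) 1}{8} = \frac{10 \cdot 1}{8} = \frac{1}{8} \cdot 10 = \frac{5}{4} \approx 1.25$)
$j = 1$
$o{\left(F,D \right)} = 6$ ($o{\left(F,D \right)} = -9 + 3 \cdot 5 = -9 + 15 = 6$)
$E{\left(u \right)} = 3 u$ ($E{\left(u \right)} = 2 u + u = 3 u$)
$h{\left(l,B \right)} = -3 + B$ ($h{\left(l,B \right)} = 1 B + 3 \left(-1\right) = B - 3 = -3 + B$)
$h{\left(122,69 \right)} o{\left(6,y \right)} = \left(-3 + 69\right) 6 = 66 \cdot 6 = 396$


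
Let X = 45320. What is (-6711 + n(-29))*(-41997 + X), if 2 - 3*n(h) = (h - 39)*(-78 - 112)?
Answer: -36609491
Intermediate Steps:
n(h) = -7408/3 + 190*h/3 (n(h) = ⅔ - (h - 39)*(-78 - 112)/3 = ⅔ - (-39 + h)*(-190)/3 = ⅔ - (7410 - 190*h)/3 = ⅔ + (-2470 + 190*h/3) = -7408/3 + 190*h/3)
(-6711 + n(-29))*(-41997 + X) = (-6711 + (-7408/3 + (190/3)*(-29)))*(-41997 + 45320) = (-6711 + (-7408/3 - 5510/3))*3323 = (-6711 - 4306)*3323 = -11017*3323 = -36609491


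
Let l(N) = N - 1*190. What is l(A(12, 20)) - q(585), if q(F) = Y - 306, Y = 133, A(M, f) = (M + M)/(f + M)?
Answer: -65/4 ≈ -16.250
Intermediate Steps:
A(M, f) = 2*M/(M + f) (A(M, f) = (2*M)/(M + f) = 2*M/(M + f))
q(F) = -173 (q(F) = 133 - 306 = -173)
l(N) = -190 + N (l(N) = N - 190 = -190 + N)
l(A(12, 20)) - q(585) = (-190 + 2*12/(12 + 20)) - 1*(-173) = (-190 + 2*12/32) + 173 = (-190 + 2*12*(1/32)) + 173 = (-190 + 3/4) + 173 = -757/4 + 173 = -65/4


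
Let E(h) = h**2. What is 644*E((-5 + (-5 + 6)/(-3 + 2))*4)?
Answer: 370944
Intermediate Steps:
644*E((-5 + (-5 + 6)/(-3 + 2))*4) = 644*((-5 + (-5 + 6)/(-3 + 2))*4)**2 = 644*((-5 + 1/(-1))*4)**2 = 644*((-5 + 1*(-1))*4)**2 = 644*((-5 - 1)*4)**2 = 644*(-6*4)**2 = 644*(-24)**2 = 644*576 = 370944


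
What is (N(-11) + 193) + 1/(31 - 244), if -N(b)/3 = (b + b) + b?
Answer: 62195/213 ≈ 292.00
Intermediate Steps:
N(b) = -9*b (N(b) = -3*((b + b) + b) = -3*(2*b + b) = -9*b)
(N(-11) + 193) + 1/(31 - 244) = (-9*(-11) + 193) + 1/(31 - 244) = (99 + 193) + 1/(-213) = 292 - 1/213 = 62195/213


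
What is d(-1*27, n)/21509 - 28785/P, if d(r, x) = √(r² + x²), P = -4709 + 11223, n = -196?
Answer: -28785/6514 + √39145/21509 ≈ -4.4097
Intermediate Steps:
P = 6514
d(-1*27, n)/21509 - 28785/P = √((-1*27)² + (-196)²)/21509 - 28785/6514 = √((-27)² + 38416)*(1/21509) - 28785*1/6514 = √(729 + 38416)*(1/21509) - 28785/6514 = √39145*(1/21509) - 28785/6514 = √39145/21509 - 28785/6514 = -28785/6514 + √39145/21509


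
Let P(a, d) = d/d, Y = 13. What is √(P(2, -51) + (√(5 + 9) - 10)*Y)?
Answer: √(-129 + 13*√14) ≈ 8.9643*I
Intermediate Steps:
P(a, d) = 1
√(P(2, -51) + (√(5 + 9) - 10)*Y) = √(1 + (√(5 + 9) - 10)*13) = √(1 + (√14 - 10)*13) = √(1 + (-10 + √14)*13) = √(1 + (-130 + 13*√14)) = √(-129 + 13*√14)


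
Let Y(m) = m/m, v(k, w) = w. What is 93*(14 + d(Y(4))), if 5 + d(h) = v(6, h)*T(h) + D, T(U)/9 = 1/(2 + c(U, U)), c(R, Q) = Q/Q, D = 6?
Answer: 1674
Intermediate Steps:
c(R, Q) = 1
T(U) = 3 (T(U) = 9/(2 + 1) = 9/3 = 9*(⅓) = 3)
Y(m) = 1
d(h) = 1 + 3*h (d(h) = -5 + (h*3 + 6) = -5 + (3*h + 6) = -5 + (6 + 3*h) = 1 + 3*h)
93*(14 + d(Y(4))) = 93*(14 + (1 + 3*1)) = 93*(14 + (1 + 3)) = 93*(14 + 4) = 93*18 = 1674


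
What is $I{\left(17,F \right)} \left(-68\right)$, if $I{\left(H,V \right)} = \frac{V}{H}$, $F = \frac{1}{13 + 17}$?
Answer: $- \frac{2}{15} \approx -0.13333$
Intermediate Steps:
$F = \frac{1}{30} \approx 0.033333$
$I{\left(17,F \right)} \left(-68\right) = \frac{1}{30 \cdot 17} \left(-68\right) = \frac{1}{30} \cdot \frac{1}{17} \left(-68\right) = \frac{1}{510} \left(-68\right) = - \frac{2}{15}$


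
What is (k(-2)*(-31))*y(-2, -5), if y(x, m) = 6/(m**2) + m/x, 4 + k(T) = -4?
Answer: 16988/25 ≈ 679.52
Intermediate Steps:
k(T) = -8 (k(T) = -4 - 4 = -8)
y(x, m) = 6/m**2 + m/x
(k(-2)*(-31))*y(-2, -5) = (-8*(-31))*(6/(-5)**2 - 5/(-2)) = 248*(6*(1/25) - 5*(-1/2)) = 248*(6/25 + 5/2) = 248*(137/50) = 16988/25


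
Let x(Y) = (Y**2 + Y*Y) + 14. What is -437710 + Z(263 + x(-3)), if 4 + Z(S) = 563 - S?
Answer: -437446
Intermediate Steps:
x(Y) = 14 + 2*Y**2 (x(Y) = (Y**2 + Y**2) + 14 = 2*Y**2 + 14 = 14 + 2*Y**2)
Z(S) = 559 - S (Z(S) = -4 + (563 - S) = 559 - S)
-437710 + Z(263 + x(-3)) = -437710 + (559 - (263 + (14 + 2*(-3)**2))) = -437710 + (559 - (263 + (14 + 2*9))) = -437710 + (559 - (263 + (14 + 18))) = -437710 + (559 - (263 + 32)) = -437710 + (559 - 1*295) = -437710 + (559 - 295) = -437710 + 264 = -437446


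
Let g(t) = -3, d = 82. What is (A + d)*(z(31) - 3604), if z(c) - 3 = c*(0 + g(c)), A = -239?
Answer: 579958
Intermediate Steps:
z(c) = 3 - 3*c (z(c) = 3 + c*(0 - 3) = 3 + c*(-3) = 3 - 3*c)
(A + d)*(z(31) - 3604) = (-239 + 82)*((3 - 3*31) - 3604) = -157*((3 - 93) - 3604) = -157*(-90 - 3604) = -157*(-3694) = 579958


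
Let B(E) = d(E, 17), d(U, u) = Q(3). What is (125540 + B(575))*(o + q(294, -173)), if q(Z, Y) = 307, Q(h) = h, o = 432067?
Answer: 54281529082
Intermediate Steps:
d(U, u) = 3
B(E) = 3
(125540 + B(575))*(o + q(294, -173)) = (125540 + 3)*(432067 + 307) = 125543*432374 = 54281529082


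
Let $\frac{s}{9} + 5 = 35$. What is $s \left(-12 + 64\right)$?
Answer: $14040$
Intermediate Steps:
$s = 270$ ($s = -45 + 9 \cdot 35 = -45 + 315 = 270$)
$s \left(-12 + 64\right) = 270 \left(-12 + 64\right) = 270 \cdot 52 = 14040$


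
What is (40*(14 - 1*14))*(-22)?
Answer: 0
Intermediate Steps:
(40*(14 - 1*14))*(-22) = (40*(14 - 14))*(-22) = (40*0)*(-22) = 0*(-22) = 0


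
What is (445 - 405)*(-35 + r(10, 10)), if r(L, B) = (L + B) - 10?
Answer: -1000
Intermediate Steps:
r(L, B) = -10 + B + L (r(L, B) = (B + L) - 10 = -10 + B + L)
(445 - 405)*(-35 + r(10, 10)) = (445 - 405)*(-35 + (-10 + 10 + 10)) = 40*(-35 + 10) = 40*(-25) = -1000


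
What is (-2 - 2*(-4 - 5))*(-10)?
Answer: -160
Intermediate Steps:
(-2 - 2*(-4 - 5))*(-10) = (-2 - 2*(-9))*(-10) = (-2 + 18)*(-10) = 16*(-10) = -160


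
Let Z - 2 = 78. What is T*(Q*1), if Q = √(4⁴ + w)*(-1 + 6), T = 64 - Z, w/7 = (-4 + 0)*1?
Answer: -160*√57 ≈ -1208.0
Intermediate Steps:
Z = 80 (Z = 2 + 78 = 80)
w = -28 (w = 7*((-4 + 0)*1) = 7*(-4*1) = 7*(-4) = -28)
T = -16 (T = 64 - 1*80 = 64 - 80 = -16)
Q = 10*√57 (Q = √(4⁴ - 28)*(-1 + 6) = √(256 - 28)*5 = √228*5 = (2*√57)*5 = 10*√57 ≈ 75.498)
T*(Q*1) = -16*10*√57 = -160*√57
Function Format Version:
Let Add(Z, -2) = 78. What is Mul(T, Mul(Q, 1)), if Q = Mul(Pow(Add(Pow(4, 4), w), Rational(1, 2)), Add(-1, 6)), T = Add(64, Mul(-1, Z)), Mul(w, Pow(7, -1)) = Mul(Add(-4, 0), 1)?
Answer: Mul(-160, Pow(57, Rational(1, 2))) ≈ -1208.0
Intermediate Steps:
Z = 80 (Z = Add(2, 78) = 80)
w = -28 (w = Mul(7, Mul(Add(-4, 0), 1)) = Mul(7, Mul(-4, 1)) = Mul(7, -4) = -28)
T = -16 (T = Add(64, Mul(-1, 80)) = Add(64, -80) = -16)
Q = Mul(10, Pow(57, Rational(1, 2))) (Q = Mul(Pow(Add(Pow(4, 4), -28), Rational(1, 2)), Add(-1, 6)) = Mul(Pow(Add(256, -28), Rational(1, 2)), 5) = Mul(Pow(228, Rational(1, 2)), 5) = Mul(Mul(2, Pow(57, Rational(1, 2))), 5) = Mul(10, Pow(57, Rational(1, 2))) ≈ 75.498)
Mul(T, Mul(Q, 1)) = Mul(-16, Mul(Mul(10, Pow(57, Rational(1, 2))), 1)) = Mul(-16, Mul(10, Pow(57, Rational(1, 2)))) = Mul(-160, Pow(57, Rational(1, 2)))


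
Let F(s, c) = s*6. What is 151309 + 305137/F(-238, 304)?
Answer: 30823445/204 ≈ 1.5110e+5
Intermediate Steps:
F(s, c) = 6*s
151309 + 305137/F(-238, 304) = 151309 + 305137/((6*(-238))) = 151309 + 305137/(-1428) = 151309 + 305137*(-1/1428) = 151309 - 43591/204 = 30823445/204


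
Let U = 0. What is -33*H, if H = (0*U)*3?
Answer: 0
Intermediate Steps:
H = 0 (H = (0*0)*3 = 0*3 = 0)
-33*H = -33*0 = 0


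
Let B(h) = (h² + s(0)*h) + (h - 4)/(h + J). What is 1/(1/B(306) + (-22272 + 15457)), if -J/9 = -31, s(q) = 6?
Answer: -55851422/380627440345 ≈ -0.00014674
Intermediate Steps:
J = 279 (J = -9*(-31) = 279)
B(h) = h² + 6*h + (-4 + h)/(279 + h) (B(h) = (h² + 6*h) + (h - 4)/(h + 279) = (h² + 6*h) + (-4 + h)/(279 + h) = h² + 6*h + (-4 + h)/(279 + h))
1/(1/B(306) + (-22272 + 15457)) = 1/(1/((-4 + 306³ + 285*306² + 1675*306)/(279 + 306)) + (-22272 + 15457)) = 1/(1/((-4 + 28652616 + 285*93636 + 512550)/585) - 6815) = 1/(1/((-4 + 28652616 + 26686260 + 512550)/585) - 6815) = 1/(1/((1/585)*55851422) - 6815) = 1/(1/(55851422/585) - 6815) = 1/(585/55851422 - 6815) = 1/(-380627440345/55851422) = -55851422/380627440345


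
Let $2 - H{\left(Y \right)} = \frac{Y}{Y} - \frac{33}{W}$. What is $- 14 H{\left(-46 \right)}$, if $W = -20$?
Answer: $\frac{91}{10} \approx 9.1$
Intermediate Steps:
$H{\left(Y \right)} = - \frac{13}{20}$ ($H{\left(Y \right)} = 2 - \left(\frac{Y}{Y} - \frac{33}{-20}\right) = 2 - \left(1 - - \frac{33}{20}\right) = 2 - \left(1 + \frac{33}{20}\right) = 2 - \frac{53}{20} = - \frac{13}{20}$)
$- 14 H{\left(-46 \right)} = \left(-14\right) \left(- \frac{13}{20}\right) = \frac{91}{10}$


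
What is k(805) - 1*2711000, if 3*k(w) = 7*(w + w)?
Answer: -8121730/3 ≈ -2.7072e+6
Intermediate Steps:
k(w) = 14*w/3 (k(w) = (7*(w + w))/3 = (7*(2*w))/3 = (14*w)/3 = 14*w/3)
k(805) - 1*2711000 = (14/3)*805 - 1*2711000 = 11270/3 - 2711000 = -8121730/3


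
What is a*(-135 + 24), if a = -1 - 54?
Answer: 6105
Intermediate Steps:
a = -55
a*(-135 + 24) = -55*(-135 + 24) = -55*(-111) = 6105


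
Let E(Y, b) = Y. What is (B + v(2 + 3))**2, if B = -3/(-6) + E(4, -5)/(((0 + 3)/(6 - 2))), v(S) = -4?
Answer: 121/36 ≈ 3.3611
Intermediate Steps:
B = 35/6 (B = -3/(-6) + 4/(((0 + 3)/(6 - 2))) = -3*(-1/6) + 4/((3/4)) = 1/2 + 4/((3*(1/4))) = 1/2 + 4/(3/4) = 1/2 + 4*(4/3) = 1/2 + 16/3 = 35/6 ≈ 5.8333)
(B + v(2 + 3))**2 = (35/6 - 4)**2 = (11/6)**2 = 121/36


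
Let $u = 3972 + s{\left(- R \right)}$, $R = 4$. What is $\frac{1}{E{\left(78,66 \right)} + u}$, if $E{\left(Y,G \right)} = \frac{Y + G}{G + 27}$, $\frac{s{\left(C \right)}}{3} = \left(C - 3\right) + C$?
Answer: $\frac{31}{122157} \approx 0.00025377$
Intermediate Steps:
$s{\left(C \right)} = -9 + 6 C$ ($s{\left(C \right)} = 3 \left(\left(C - 3\right) + C\right) = 3 \left(\left(-3 + C\right) + C\right) = 3 \left(-3 + 2 C\right) = -9 + 6 C$)
$E{\left(Y,G \right)} = \frac{G + Y}{27 + G}$
$u = 3939$ ($u = 3972 + \left(-9 + 6 \left(\left(-1\right) 4\right)\right) = 3972 + \left(-9 + 6 \left(-4\right)\right) = 3972 - 33 = 3939$)
$\frac{1}{E{\left(78,66 \right)} + u} = \frac{1}{\frac{66 + 78}{27 + 66} + 3939} = \frac{1}{\frac{1}{93} \cdot 144 + 3939} = \frac{1}{\frac{48}{31} + 3939} = \frac{1}{\frac{122157}{31}} = \frac{31}{122157}$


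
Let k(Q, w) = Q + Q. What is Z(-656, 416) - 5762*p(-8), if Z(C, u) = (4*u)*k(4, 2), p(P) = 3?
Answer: -3974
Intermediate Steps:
k(Q, w) = 2*Q
Z(C, u) = 32*u (Z(C, u) = (4*u)*(2*4) = (4*u)*8 = 32*u)
Z(-656, 416) - 5762*p(-8) = 32*416 - 5762*3 = 13312 - 17286 = -3974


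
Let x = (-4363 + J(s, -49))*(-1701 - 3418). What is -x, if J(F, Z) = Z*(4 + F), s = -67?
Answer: -6531844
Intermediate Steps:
x = 6531844 (x = (-4363 - 49*(4 - 67))*(-1701 - 3418) = (-4363 - 49*(-63))*(-5119) = (-4363 + 3087)*(-5119) = -1276*(-5119) = 6531844)
-x = -1*6531844 = -6531844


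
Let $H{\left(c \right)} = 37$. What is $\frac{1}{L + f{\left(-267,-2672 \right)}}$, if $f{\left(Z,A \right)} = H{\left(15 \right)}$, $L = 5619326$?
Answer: $\frac{1}{5619363} \approx 1.7796 \cdot 10^{-7}$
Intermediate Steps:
$f{\left(Z,A \right)} = 37$
$\frac{1}{L + f{\left(-267,-2672 \right)}} = \frac{1}{5619326 + 37} = \frac{1}{5619363}$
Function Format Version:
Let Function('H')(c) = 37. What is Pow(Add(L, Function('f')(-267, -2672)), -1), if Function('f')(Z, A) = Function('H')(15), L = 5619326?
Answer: Rational(1, 5619363) ≈ 1.7796e-7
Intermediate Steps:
Function('f')(Z, A) = 37
Pow(Add(L, Function('f')(-267, -2672)), -1) = Pow(Add(5619326, 37), -1) = Pow(5619363, -1) = Rational(1, 5619363)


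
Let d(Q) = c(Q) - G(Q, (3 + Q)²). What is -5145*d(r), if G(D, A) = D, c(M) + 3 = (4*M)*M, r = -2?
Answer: -77175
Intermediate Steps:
c(M) = -3 + 4*M² (c(M) = -3 + (4*M)*M = -3 + 4*M²)
d(Q) = -3 - Q + 4*Q² (d(Q) = (-3 + 4*Q²) - Q = -3 - Q + 4*Q²)
-5145*d(r) = -5145*(-3 - 1*(-2) + 4*(-2)²) = -5145*(-3 + 2 + 4*4) = -5145*(-3 + 2 + 16) = -5145*15 = -77175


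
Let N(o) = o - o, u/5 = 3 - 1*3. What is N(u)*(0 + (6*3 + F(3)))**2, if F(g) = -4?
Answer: 0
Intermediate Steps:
u = 0 (u = 5*(3 - 1*3) = 5*(3 - 3) = 5*0 = 0)
N(o) = 0
N(u)*(0 + (6*3 + F(3)))**2 = 0*(0 + (6*3 - 4))**2 = 0*(0 + (18 - 4))**2 = 0*(0 + 14)**2 = 0*14**2 = 0*196 = 0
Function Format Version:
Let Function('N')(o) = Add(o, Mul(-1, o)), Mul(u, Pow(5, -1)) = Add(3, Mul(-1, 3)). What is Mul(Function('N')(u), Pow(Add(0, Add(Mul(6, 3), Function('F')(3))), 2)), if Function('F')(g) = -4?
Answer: 0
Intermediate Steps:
u = 0 (u = Mul(5, Add(3, Mul(-1, 3))) = Mul(5, Add(3, -3)) = Mul(5, 0) = 0)
Function('N')(o) = 0
Mul(Function('N')(u), Pow(Add(0, Add(Mul(6, 3), Function('F')(3))), 2)) = Mul(0, Pow(Add(0, Add(Mul(6, 3), -4)), 2)) = Mul(0, Pow(Add(0, Add(18, -4)), 2)) = Mul(0, Pow(Add(0, 14), 2)) = Mul(0, Pow(14, 2)) = Mul(0, 196) = 0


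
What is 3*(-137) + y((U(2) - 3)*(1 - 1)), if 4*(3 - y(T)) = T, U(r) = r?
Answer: -408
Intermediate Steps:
y(T) = 3 - T/4
3*(-137) + y((U(2) - 3)*(1 - 1)) = 3*(-137) + (3 - (2 - 3)*(1 - 1)/4) = -411 + (3 - (-1)*0/4) = -411 + (3 - ¼*0) = -411 + (3 + 0) = -411 + 3 = -408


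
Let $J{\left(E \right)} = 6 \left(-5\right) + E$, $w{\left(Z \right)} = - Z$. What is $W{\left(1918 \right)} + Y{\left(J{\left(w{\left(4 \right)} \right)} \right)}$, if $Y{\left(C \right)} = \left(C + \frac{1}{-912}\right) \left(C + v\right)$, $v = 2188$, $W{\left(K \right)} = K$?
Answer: $- \frac{10840695}{152} \approx -71320.0$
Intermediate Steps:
$J{\left(E \right)} = -30 + E$
$Y{\left(C \right)} = \left(2188 + C\right) \left(- \frac{1}{912} + C\right)$ ($Y{\left(C \right)} = \left(C + \frac{1}{-912}\right) \left(C + 2188\right) = \left(C - \frac{1}{912}\right) \left(2188 + C\right) = \left(- \frac{1}{912} + C\right) \left(2188 + C\right) = \left(2188 + C\right) \left(- \frac{1}{912} + C\right)$)
$W{\left(1918 \right)} + Y{\left(J{\left(w{\left(4 \right)} \right)} \right)} = 1918 + \left(- \frac{547}{228} + \left(-30 - 4\right)^{2} + \frac{1995455 \left(-30 - 4\right)}{912}\right) = 1918 + \left(- \frac{547}{228} + \left(-34\right)^{2} + \frac{1995455}{912} \left(-34\right)\right) = 1918 - \frac{11132231}{152} = - \frac{10840695}{152}$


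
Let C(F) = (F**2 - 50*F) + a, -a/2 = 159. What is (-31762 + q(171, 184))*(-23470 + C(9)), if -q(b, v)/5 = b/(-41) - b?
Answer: 30590782124/41 ≈ 7.4612e+8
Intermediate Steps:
a = -318 (a = -2*159 = -318)
q(b, v) = 210*b/41 (q(b, v) = -5*(b/(-41) - b) = -5*(b*(-1/41) - b) = -5*(-b/41 - b) = -(-210)*b/41 = 210*b/41)
C(F) = -318 + F**2 - 50*F (C(F) = (F**2 - 50*F) - 318 = -318 + F**2 - 50*F)
(-31762 + q(171, 184))*(-23470 + C(9)) = (-31762 + (210/41)*171)*(-23470 + (-318 + 9**2 - 50*9)) = (-31762 + 35910/41)*(-23470 + (-318 + 81 - 450)) = -1266332*(-23470 - 687)/41 = -1266332/41*(-24157) = 30590782124/41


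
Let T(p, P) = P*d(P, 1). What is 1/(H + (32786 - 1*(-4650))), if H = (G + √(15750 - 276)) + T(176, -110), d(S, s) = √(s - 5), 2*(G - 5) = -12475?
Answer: 2/(62407 - 440*I + 2*√15474) ≈ 3.1919e-5 + 2.2415e-7*I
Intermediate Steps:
G = -12465/2 (G = 5 + (½)*(-12475) = 5 - 12475/2 = -12465/2 ≈ -6232.5)
d(S, s) = √(-5 + s)
T(p, P) = 2*I*P (T(p, P) = P*√(-5 + 1) = P*√(-4) = P*(2*I) = 2*I*P)
H = -12465/2 + √15474 - 220*I (H = (-12465/2 + √(15750 - 276)) + 2*I*(-110) = (-12465/2 + √15474) - 220*I = -12465/2 + √15474 - 220*I ≈ -6108.1 - 220.0*I)
1/(H + (32786 - 1*(-4650))) = 1/((-12465/2 + √15474 - 220*I) + (32786 - 1*(-4650))) = 1/((-12465/2 + √15474 - 220*I) + (32786 + 4650)) = 1/((-12465/2 + √15474 - 220*I) + 37436) = 1/(62407/2 + √15474 - 220*I)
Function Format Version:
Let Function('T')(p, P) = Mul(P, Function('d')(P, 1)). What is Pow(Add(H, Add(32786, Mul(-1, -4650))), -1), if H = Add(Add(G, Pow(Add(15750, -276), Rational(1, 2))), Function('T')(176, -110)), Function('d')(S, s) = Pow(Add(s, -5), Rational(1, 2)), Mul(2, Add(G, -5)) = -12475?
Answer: Mul(2, Pow(Add(62407, Mul(-440, I), Mul(2, Pow(15474, Rational(1, 2)))), -1)) ≈ Add(3.1919e-5, Mul(2.2415e-7, I))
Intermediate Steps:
G = Rational(-12465, 2) (G = Add(5, Mul(Rational(1, 2), -12475)) = Add(5, Rational(-12475, 2)) = Rational(-12465, 2) ≈ -6232.5)
Function('d')(S, s) = Pow(Add(-5, s), Rational(1, 2))
Function('T')(p, P) = Mul(2, I, P) (Function('T')(p, P) = Mul(P, Pow(Add(-5, 1), Rational(1, 2))) = Mul(P, Pow(-4, Rational(1, 2))) = Mul(P, Mul(2, I)) = Mul(2, I, P))
H = Add(Rational(-12465, 2), Pow(15474, Rational(1, 2)), Mul(-220, I)) (H = Add(Add(Rational(-12465, 2), Pow(Add(15750, -276), Rational(1, 2))), Mul(2, I, -110)) = Add(Add(Rational(-12465, 2), Pow(15474, Rational(1, 2))), Mul(-220, I)) = Add(Rational(-12465, 2), Pow(15474, Rational(1, 2)), Mul(-220, I)) ≈ Add(-6108.1, Mul(-220.00, I)))
Pow(Add(H, Add(32786, Mul(-1, -4650))), -1) = Pow(Add(Add(Rational(-12465, 2), Pow(15474, Rational(1, 2)), Mul(-220, I)), Add(32786, Mul(-1, -4650))), -1) = Pow(Add(Add(Rational(-12465, 2), Pow(15474, Rational(1, 2)), Mul(-220, I)), Add(32786, 4650)), -1) = Pow(Add(Add(Rational(-12465, 2), Pow(15474, Rational(1, 2)), Mul(-220, I)), 37436), -1) = Pow(Add(Rational(62407, 2), Pow(15474, Rational(1, 2)), Mul(-220, I)), -1)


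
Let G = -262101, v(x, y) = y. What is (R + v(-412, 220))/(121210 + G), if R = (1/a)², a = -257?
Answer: -14530781/9305709659 ≈ -0.0015615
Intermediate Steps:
R = 1/66049 (R = (1/(-257))² = (-1/257)² = 1/66049 ≈ 1.5140e-5)
(R + v(-412, 220))/(121210 + G) = (1/66049 + 220)/(121210 - 262101) = (14530781/66049)/(-140891) = (14530781/66049)*(-1/140891) = -14530781/9305709659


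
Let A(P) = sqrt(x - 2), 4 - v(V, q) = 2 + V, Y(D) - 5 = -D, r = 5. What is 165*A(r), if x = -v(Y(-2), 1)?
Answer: 165*sqrt(3) ≈ 285.79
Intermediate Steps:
Y(D) = 5 - D
v(V, q) = 2 - V (v(V, q) = 4 - (2 + V) = 4 + (-2 - V) = 2 - V)
x = 5 (x = -(2 - (5 - 1*(-2))) = -(2 - (5 + 2)) = -(2 - 1*7) = -(2 - 7) = -1*(-5) = 5)
A(P) = sqrt(3) (A(P) = sqrt(5 - 2) = sqrt(3))
165*A(r) = 165*sqrt(3)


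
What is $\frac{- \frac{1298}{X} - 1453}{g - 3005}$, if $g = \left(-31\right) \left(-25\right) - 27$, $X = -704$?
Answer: $\frac{46437}{72224} \approx 0.64296$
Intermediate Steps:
$g = 748$ ($g = 775 - 27 = 748$)
$\frac{- \frac{1298}{X} - 1453}{g - 3005} = \frac{- \frac{1298}{-704} - 1453}{748 - 3005} = \frac{\left(-1298\right) \left(- \frac{1}{704}\right) - 1453}{-2257} = \left(\frac{59}{32} - 1453\right) \left(- \frac{1}{2257}\right) = \left(- \frac{46437}{32}\right) \left(- \frac{1}{2257}\right) = \frac{46437}{72224}$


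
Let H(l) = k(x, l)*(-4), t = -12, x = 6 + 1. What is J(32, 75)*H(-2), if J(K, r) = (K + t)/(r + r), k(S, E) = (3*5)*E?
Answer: 16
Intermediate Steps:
x = 7
k(S, E) = 15*E
H(l) = -60*l (H(l) = (15*l)*(-4) = -60*l)
J(K, r) = (-12 + K)/(2*r) (J(K, r) = (K - 12)/(r + r) = (-12 + K)/((2*r)) = (-12 + K)*(1/(2*r)) = (-12 + K)/(2*r))
J(32, 75)*H(-2) = ((½)*(-12 + 32)/75)*(-60*(-2)) = ((½)*(1/75)*20)*120 = (2/15)*120 = 16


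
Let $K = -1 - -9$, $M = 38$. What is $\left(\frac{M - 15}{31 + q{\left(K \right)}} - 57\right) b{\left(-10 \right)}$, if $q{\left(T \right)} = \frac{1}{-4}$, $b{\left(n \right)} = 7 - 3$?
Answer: $- \frac{27676}{123} \approx -225.01$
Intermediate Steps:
$b{\left(n \right)} = 4$
$K = 8$ ($K = -1 + 9 = 8$)
$q{\left(T \right)} = - \frac{1}{4}$
$\left(\frac{M - 15}{31 + q{\left(K \right)}} - 57\right) b{\left(-10 \right)} = \left(\frac{38 - 15}{31 - \frac{1}{4}} - 57\right) 4 = \left(\frac{23}{\frac{123}{4}} - 57\right) 4 = \left(23 \cdot \frac{4}{123} - 57\right) 4 = \left(\frac{92}{123} - 57\right) 4 = \left(- \frac{6919}{123}\right) 4 = - \frac{27676}{123}$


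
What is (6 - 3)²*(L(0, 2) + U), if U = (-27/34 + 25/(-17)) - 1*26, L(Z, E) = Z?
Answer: -8649/34 ≈ -254.38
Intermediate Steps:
U = -961/34 (U = (-27*1/34 + 25*(-1/17)) - 26 = (-27/34 - 25/17) - 26 = -77/34 - 26 = -961/34 ≈ -28.265)
(6 - 3)²*(L(0, 2) + U) = (6 - 3)²*(0 - 961/34) = 3²*(-961/34) = 9*(-961/34) = -8649/34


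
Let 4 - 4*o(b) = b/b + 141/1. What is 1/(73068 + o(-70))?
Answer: 2/146067 ≈ 1.3692e-5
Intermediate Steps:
o(b) = -69/2 (o(b) = 1 - (b/b + 141/1)/4 = 1 - (1 + 141*1)/4 = 1 - (1 + 141)/4 = 1 - 1/4*142 = 1 - 71/2 = -69/2)
1/(73068 + o(-70)) = 1/(73068 - 69/2) = 1/(146067/2) = 2/146067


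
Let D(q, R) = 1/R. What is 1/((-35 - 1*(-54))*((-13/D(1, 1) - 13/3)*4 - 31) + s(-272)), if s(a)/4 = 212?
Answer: -3/3175 ≈ -0.00094488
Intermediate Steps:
s(a) = 848 (s(a) = 4*212 = 848)
1/((-35 - 1*(-54))*((-13/D(1, 1) - 13/3)*4 - 31) + s(-272)) = 1/((-35 - 1*(-54))*((-13/(1/1) - 13/3)*4 - 31) + 848) = 1/((-35 + 54)*((-13/1 - 13*1/3)*4 - 31) + 848) = 1/(19*((-13*1 - 13/3)*4 - 31) + 848) = 1/(19*((-13 - 13/3)*4 - 31) + 848) = 1/(19*(-52/3*4 - 31) + 848) = 1/(19*(-208/3 - 31) + 848) = 1/(19*(-301/3) + 848) = 1/(-5719/3 + 848) = 1/(-3175/3) = -3/3175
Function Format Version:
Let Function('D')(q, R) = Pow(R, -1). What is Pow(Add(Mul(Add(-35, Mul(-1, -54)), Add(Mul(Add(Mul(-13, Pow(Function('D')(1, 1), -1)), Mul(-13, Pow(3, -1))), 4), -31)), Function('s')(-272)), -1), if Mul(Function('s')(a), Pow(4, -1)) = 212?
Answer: Rational(-3, 3175) ≈ -0.00094488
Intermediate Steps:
Function('s')(a) = 848 (Function('s')(a) = Mul(4, 212) = 848)
Pow(Add(Mul(Add(-35, Mul(-1, -54)), Add(Mul(Add(Mul(-13, Pow(Function('D')(1, 1), -1)), Mul(-13, Pow(3, -1))), 4), -31)), Function('s')(-272)), -1) = Pow(Add(Mul(Add(-35, Mul(-1, -54)), Add(Mul(Add(Mul(-13, Pow(Pow(1, -1), -1)), Mul(-13, Pow(3, -1))), 4), -31)), 848), -1) = Pow(Add(Mul(Add(-35, 54), Add(Mul(Add(Mul(-13, Pow(1, -1)), Mul(-13, Rational(1, 3))), 4), -31)), 848), -1) = Pow(Add(Mul(19, Add(Mul(Add(Mul(-13, 1), Rational(-13, 3)), 4), -31)), 848), -1) = Pow(Add(Mul(19, Add(Mul(Add(-13, Rational(-13, 3)), 4), -31)), 848), -1) = Pow(Add(Mul(19, Add(Mul(Rational(-52, 3), 4), -31)), 848), -1) = Pow(Add(Mul(19, Add(Rational(-208, 3), -31)), 848), -1) = Pow(Add(Mul(19, Rational(-301, 3)), 848), -1) = Pow(Add(Rational(-5719, 3), 848), -1) = Pow(Rational(-3175, 3), -1) = Rational(-3, 3175)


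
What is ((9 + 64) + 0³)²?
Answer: 5329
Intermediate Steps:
((9 + 64) + 0³)² = (73 + 0)² = 73² = 5329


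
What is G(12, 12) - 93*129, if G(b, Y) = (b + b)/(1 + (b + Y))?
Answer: -299901/25 ≈ -11996.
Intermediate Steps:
G(b, Y) = 2*b/(1 + Y + b) (G(b, Y) = (2*b)/(1 + (Y + b)) = (2*b)/(1 + Y + b) = 2*b/(1 + Y + b))
G(12, 12) - 93*129 = 2*12/(1 + 12 + 12) - 93*129 = 2*12/25 - 11997 = 2*12*(1/25) - 11997 = 24/25 - 11997 = -299901/25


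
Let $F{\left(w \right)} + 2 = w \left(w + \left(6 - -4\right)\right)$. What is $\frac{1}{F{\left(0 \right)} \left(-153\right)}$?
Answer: $\frac{1}{306} \approx 0.003268$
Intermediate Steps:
$F{\left(w \right)} = -2 + w \left(10 + w\right)$ ($F{\left(w \right)} = -2 + w \left(w + \left(6 - -4\right)\right) = -2 + w \left(w + \left(6 + 4\right)\right) = -2 + w \left(w + 10\right) = -2 + w \left(10 + w\right)$)
$\frac{1}{F{\left(0 \right)} \left(-153\right)} = \frac{1}{\left(-2 + 0^{2} + 10 \cdot 0\right) \left(-153\right)} = \frac{1}{\left(-2 + 0 + 0\right) \left(-153\right)} = \frac{1}{\left(-2\right) \left(-153\right)} = \frac{1}{306}$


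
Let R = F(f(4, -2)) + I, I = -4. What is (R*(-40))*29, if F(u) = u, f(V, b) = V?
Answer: 0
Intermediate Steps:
R = 0 (R = 4 - 4 = 0)
(R*(-40))*29 = (0*(-40))*29 = 0*29 = 0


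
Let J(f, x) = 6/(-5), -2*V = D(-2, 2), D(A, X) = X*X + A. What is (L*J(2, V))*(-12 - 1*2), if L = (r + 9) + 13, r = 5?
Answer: 2268/5 ≈ 453.60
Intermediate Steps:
D(A, X) = A + X**2 (D(A, X) = X**2 + A = A + X**2)
V = -1 (V = -(-2 + 2**2)/2 = -(-2 + 4)/2 = -1/2*2 = -1)
J(f, x) = -6/5 (J(f, x) = 6*(-1/5) = -6/5)
L = 27 (L = (5 + 9) + 13 = 14 + 13 = 27)
(L*J(2, V))*(-12 - 1*2) = (27*(-6/5))*(-12 - 1*2) = -162*(-12 - 2)/5 = -162/5*(-14) = 2268/5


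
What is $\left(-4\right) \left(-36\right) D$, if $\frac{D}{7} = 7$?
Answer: $7056$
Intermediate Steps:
$D = 49$ ($D = 7 \cdot 7 = 49$)
$\left(-4\right) \left(-36\right) D = \left(-4\right) \left(-36\right) 49 = 144 \cdot 49 = 7056$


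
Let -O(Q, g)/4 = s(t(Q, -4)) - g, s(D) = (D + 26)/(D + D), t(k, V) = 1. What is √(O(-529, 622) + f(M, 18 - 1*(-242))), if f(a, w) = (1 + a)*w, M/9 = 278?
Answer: √653214 ≈ 808.22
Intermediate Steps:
M = 2502 (M = 9*278 = 2502)
s(D) = (26 + D)/(2*D) (s(D) = (26 + D)/((2*D)) = (26 + D)*(1/(2*D)) = (26 + D)/(2*D))
O(Q, g) = -54 + 4*g (O(Q, g) = -4*((½)*(26 + 1)/1 - g) = -4*((½)*1*27 - g) = -4*(27/2 - g) = -54 + 4*g)
f(a, w) = w*(1 + a)
√(O(-529, 622) + f(M, 18 - 1*(-242))) = √((-54 + 4*622) + (18 - 1*(-242))*(1 + 2502)) = √((-54 + 2488) + (18 + 242)*2503) = √(2434 + 260*2503) = √(2434 + 650780) = √653214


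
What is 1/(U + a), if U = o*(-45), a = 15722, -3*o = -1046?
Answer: 1/32 ≈ 0.031250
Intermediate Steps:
o = 1046/3 (o = -⅓*(-1046) = 1046/3 ≈ 348.67)
U = -15690 (U = (1046/3)*(-45) = -15690)
1/(U + a) = 1/(-15690 + 15722) = 1/32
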